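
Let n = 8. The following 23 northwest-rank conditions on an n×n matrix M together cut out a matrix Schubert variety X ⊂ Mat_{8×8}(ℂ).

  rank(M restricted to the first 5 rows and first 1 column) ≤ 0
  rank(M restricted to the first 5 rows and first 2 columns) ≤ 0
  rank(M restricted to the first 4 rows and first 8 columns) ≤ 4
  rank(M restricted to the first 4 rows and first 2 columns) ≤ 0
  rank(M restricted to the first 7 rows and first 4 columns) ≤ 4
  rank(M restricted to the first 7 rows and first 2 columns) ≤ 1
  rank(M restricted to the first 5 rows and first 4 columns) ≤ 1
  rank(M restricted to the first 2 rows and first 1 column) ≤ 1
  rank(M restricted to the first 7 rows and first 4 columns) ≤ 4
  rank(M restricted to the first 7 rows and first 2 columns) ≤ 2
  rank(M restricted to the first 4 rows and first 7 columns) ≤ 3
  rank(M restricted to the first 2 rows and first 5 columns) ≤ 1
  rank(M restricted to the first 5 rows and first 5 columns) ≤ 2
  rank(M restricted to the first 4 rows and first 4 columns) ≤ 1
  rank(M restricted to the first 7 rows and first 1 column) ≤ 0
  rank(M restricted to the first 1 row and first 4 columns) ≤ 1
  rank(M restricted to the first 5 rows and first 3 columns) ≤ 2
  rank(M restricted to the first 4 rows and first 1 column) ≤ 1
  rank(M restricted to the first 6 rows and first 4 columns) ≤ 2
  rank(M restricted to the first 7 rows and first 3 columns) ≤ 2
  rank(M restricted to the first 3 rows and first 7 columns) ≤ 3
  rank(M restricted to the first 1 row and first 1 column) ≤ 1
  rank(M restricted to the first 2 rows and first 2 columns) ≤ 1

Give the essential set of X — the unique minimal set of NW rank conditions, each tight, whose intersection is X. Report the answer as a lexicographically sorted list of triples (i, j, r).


The tightest implied rank at each (i,j), from the 23 conditions:

  0 | 0 | 1 | 1 | 1 | 1 | 1 | 1
  0 | 0 | 1 | 1 | 1 | 2 | 2 | 2
  0 | 0 | 1 | 1 | 2 | 3 | 3 | 3
  0 | 0 | 1 | 1 | 2 | 3 | 3 | 4
  0 | 0 | 1 | 1 | 2 | 3 | 4 | 5
  0 | 1 | 2 | 2 | 3 | 4 | 5 | 6
  0 | 1 | 2 | 3 | 4 | 5 | 6 | 7
  1 | 2 | 3 | 4 | 5 | 6 | 7 | 8

giving w = (3, 6, 5, 8, 7, 2, 4, 1) via Δ²R.

Fulton essential set (5 of the 18 Rothe cells):

[(2, 5, 1), (4, 7, 3), (5, 2, 0), (5, 4, 1), (7, 1, 0)]


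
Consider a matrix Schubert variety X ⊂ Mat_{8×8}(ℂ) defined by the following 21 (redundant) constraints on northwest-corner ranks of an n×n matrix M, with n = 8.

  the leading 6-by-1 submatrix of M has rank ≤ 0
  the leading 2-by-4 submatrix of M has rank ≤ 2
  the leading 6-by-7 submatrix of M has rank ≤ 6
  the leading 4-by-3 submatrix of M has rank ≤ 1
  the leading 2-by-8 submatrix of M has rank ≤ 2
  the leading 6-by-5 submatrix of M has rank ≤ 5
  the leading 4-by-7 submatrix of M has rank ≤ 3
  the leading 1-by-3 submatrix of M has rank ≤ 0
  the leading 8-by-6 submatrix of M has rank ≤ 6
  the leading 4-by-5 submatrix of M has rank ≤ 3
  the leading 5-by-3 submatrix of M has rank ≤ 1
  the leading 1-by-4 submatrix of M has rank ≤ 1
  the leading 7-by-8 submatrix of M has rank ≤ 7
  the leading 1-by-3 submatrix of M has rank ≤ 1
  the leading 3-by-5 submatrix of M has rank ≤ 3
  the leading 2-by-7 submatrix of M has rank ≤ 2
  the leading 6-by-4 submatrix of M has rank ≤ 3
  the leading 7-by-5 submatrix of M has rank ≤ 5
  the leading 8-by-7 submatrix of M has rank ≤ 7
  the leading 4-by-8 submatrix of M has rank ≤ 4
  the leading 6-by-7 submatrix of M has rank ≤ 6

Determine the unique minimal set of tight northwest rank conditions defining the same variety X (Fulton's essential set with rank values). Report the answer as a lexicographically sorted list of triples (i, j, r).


Propagating the 21 rank bounds to every northwest block:

  0 | 0 | 0 | 1 | 1 | 1 | 1 | 1
  0 | 1 | 1 | 2 | 2 | 2 | 2 | 2
  0 | 1 | 1 | 2 | 3 | 3 | 3 | 3
  0 | 1 | 1 | 2 | 3 | 3 | 3 | 4
  0 | 1 | 1 | 2 | 3 | 4 | 4 | 5
  0 | 1 | 2 | 3 | 4 | 5 | 5 | 6
  1 | 2 | 3 | 4 | 5 | 6 | 6 | 7
  1 | 2 | 3 | 4 | 5 | 6 | 7 | 8

reading off 1-entries of Δ²R: w = (4, 2, 5, 8, 6, 3, 1, 7).

|D(w)|=13, |Ess(w)|=4:

[(1, 3, 0), (4, 7, 3), (5, 3, 1), (6, 1, 0)]


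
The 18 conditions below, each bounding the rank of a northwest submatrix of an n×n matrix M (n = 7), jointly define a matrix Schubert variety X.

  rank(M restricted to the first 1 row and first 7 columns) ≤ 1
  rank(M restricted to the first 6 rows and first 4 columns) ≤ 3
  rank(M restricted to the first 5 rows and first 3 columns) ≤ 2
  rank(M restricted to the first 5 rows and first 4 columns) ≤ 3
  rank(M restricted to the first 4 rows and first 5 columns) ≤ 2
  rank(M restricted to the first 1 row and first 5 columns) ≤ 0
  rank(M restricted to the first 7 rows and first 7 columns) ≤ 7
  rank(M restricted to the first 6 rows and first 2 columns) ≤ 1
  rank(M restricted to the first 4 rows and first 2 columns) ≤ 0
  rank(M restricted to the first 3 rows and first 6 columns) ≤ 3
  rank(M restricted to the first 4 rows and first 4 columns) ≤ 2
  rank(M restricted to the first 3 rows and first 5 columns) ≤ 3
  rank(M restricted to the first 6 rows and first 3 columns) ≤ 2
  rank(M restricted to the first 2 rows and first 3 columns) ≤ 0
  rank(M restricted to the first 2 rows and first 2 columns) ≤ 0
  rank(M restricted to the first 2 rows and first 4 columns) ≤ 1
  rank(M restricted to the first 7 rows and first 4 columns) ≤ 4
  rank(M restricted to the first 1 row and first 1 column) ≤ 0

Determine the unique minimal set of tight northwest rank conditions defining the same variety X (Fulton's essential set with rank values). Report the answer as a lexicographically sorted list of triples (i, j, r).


Propagating the 18 rank bounds to every northwest block:

  row 1: 0  0  0  0  0  1  1
  row 2: 0  0  0  1  1  2  2
  row 3: 0  0  1  2  2  3  3
  row 4: 0  0  1  2  2  3  4
  row 5: 1  1  2  3  3  4  5
  row 6: 1  1  2  3  4  5  6
  row 7: 1  2  3  4  5  6  7

so w = (6, 4, 3, 7, 1, 5, 2).

ℓ(w)=14; the 5 essential cells (i,j,r):

[(1, 5, 0), (2, 3, 0), (4, 2, 0), (4, 5, 2), (6, 2, 1)]


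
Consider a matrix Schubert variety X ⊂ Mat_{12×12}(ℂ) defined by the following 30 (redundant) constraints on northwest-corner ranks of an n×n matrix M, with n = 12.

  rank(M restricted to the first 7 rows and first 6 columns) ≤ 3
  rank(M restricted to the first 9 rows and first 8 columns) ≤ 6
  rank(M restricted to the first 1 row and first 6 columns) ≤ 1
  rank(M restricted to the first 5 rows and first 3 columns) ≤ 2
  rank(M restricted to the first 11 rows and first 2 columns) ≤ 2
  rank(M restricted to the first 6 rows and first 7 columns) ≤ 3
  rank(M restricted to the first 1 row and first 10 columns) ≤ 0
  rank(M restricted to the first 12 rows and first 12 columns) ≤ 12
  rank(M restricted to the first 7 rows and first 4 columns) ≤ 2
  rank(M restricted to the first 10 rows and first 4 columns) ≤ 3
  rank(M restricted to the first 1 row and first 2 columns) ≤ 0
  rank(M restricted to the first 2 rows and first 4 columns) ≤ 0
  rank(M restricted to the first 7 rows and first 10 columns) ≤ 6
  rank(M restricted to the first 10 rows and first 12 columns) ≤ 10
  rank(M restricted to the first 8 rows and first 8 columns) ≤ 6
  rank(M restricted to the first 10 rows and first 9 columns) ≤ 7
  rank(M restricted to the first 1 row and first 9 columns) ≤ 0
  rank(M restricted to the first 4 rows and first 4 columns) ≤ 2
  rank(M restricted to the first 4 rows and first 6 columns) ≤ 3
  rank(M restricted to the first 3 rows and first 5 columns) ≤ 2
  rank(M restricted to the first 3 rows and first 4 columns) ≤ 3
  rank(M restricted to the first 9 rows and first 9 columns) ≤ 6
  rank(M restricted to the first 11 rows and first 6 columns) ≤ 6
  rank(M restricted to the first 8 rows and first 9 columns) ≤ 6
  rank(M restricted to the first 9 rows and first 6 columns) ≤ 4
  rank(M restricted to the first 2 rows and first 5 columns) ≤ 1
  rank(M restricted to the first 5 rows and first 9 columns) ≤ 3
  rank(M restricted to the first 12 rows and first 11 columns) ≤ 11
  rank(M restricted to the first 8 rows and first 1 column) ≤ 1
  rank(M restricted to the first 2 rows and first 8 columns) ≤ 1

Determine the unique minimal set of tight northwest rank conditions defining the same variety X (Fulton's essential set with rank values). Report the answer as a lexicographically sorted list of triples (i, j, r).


Propagating the 30 rank bounds to every northwest block:

  0, 0, 0, 0, 0, 0, 0, 0, 0, 0, 1, 1
  0, 0, 0, 0, 1, 1, 1, 1, 1, 1, 2, 2
  1, 1, 1, 1, 2, 2, 2, 2, 2, 2, 3, 3
  1, 2, 2, 2, 3, 3, 3, 3, 3, 3, 4, 4
  1, 2, 2, 2, 3, 3, 3, 3, 3, 4, 5, 5
  1, 2, 2, 2, 3, 3, 3, 4, 4, 5, 6, 6
  1, 2, 2, 2, 3, 3, 4, 5, 5, 6, 7, 7
  1, 2, 3, 3, 4, 4, 5, 6, 6, 7, 8, 8
  1, 2, 3, 3, 4, 4, 5, 6, 6, 7, 8, 9
  1, 2, 3, 3, 4, 5, 6, 7, 7, 8, 9, 10
  1, 2, 3, 4, 5, 6, 7, 8, 8, 9, 10, 11
  1, 2, 3, 4, 5, 6, 7, 8, 9, 10, 11, 12

hence w(1..12) = (11, 5, 1, 2, 10, 8, 7, 3, 12, 6, 4, 9).

Fulton essential set (9 of the 31 Rothe cells):

[(1, 10, 0), (2, 4, 0), (5, 9, 3), (6, 7, 3), (7, 4, 2), (7, 6, 3), (9, 6, 4), (9, 9, 6), (10, 4, 3)]


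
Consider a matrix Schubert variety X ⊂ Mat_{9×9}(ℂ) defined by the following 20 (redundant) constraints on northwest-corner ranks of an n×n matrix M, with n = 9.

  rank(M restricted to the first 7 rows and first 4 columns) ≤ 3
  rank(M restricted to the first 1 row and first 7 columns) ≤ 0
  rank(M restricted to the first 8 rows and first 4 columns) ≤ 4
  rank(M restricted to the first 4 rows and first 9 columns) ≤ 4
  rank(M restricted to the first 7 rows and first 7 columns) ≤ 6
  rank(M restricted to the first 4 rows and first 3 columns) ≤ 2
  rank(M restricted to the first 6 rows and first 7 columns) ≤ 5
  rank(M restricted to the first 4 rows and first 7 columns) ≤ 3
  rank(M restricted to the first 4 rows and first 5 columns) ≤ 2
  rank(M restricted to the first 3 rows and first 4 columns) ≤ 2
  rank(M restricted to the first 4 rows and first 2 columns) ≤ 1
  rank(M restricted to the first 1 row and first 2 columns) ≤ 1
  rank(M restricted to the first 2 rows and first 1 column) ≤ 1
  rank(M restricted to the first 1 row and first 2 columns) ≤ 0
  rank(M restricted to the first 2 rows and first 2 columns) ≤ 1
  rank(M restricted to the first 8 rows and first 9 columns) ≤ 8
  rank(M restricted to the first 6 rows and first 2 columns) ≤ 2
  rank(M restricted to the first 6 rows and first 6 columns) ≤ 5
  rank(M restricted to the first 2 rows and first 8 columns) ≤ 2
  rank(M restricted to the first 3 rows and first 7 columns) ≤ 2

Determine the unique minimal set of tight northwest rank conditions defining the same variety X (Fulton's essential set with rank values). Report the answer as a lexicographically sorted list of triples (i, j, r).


The tightest implied rank at each (i,j), from the 20 conditions:

  i=1: 0, 0, 0, 0, 0, 0, 0, 1, 1
  i=2: 1, 1, 1, 1, 1, 1, 1, 2, 2
  i=3: 1, 1, 2, 2, 2, 2, 2, 3, 3
  i=4: 1, 1, 2, 2, 2, 3, 3, 4, 4
  i=5: 1, 2, 3, 3, 3, 4, 4, 5, 5
  i=6: 1, 2, 3, 3, 4, 5, 5, 6, 6
  i=7: 1, 2, 3, 3, 4, 5, 6, 7, 7
  i=8: 1, 2, 3, 4, 5, 6, 7, 8, 8
  i=9: 1, 2, 3, 4, 5, 6, 7, 8, 9

hence w(1..9) = (8, 1, 3, 6, 2, 5, 7, 4, 9).

|D(w)|=13, |Ess(w)|=4:

[(1, 7, 0), (4, 2, 1), (4, 5, 2), (7, 4, 3)]


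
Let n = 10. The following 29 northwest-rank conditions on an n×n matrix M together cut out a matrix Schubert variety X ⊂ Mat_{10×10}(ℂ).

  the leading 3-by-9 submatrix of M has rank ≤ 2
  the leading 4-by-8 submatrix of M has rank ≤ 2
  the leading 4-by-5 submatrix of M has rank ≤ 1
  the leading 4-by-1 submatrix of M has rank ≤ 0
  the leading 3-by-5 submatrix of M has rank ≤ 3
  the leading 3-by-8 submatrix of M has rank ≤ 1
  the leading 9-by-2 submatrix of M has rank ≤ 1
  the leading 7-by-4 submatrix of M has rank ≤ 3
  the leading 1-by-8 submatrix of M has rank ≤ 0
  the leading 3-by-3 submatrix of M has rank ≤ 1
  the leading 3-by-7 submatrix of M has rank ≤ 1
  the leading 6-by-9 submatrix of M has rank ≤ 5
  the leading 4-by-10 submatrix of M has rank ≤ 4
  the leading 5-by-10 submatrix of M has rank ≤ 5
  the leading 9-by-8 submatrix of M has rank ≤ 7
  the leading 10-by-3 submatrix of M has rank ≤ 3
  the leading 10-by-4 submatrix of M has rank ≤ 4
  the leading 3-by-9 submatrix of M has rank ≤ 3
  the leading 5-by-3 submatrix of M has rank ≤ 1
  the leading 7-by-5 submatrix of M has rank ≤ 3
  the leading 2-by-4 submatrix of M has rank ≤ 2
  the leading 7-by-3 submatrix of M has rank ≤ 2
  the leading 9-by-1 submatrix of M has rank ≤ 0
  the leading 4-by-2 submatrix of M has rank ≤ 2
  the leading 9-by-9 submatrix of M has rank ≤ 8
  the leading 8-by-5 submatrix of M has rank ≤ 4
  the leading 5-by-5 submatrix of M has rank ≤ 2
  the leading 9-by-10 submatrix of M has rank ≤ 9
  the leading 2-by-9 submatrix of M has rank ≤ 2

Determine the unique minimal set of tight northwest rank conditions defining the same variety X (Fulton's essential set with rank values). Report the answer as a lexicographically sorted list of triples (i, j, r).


Recovering R(i,j) via the rank-extension bound from the 29 conditions:

  R[1]: 0 0 0 0 0 0 0 0 1 1
  R[2]: 0 1 1 1 1 1 1 1 2 2
  R[3]: 0 1 1 1 1 1 1 1 2 3
  R[4]: 0 1 1 1 1 2 2 2 3 4
  R[5]: 0 1 1 2 2 3 3 3 4 5
  R[6]: 0 1 2 3 3 4 4 4 5 6
  R[7]: 0 1 2 3 3 4 5 5 6 7
  R[8]: 0 1 2 3 4 5 6 6 7 8
  R[9]: 0 1 2 3 4 5 6 7 8 9
  R[10]: 1 2 3 4 5 6 7 8 9 10

so w = (9, 2, 10, 6, 4, 3, 7, 5, 8, 1).

D(w) has 27 cells with 6 SE-corners; essential set:

[(1, 8, 0), (3, 8, 1), (4, 5, 1), (5, 3, 1), (7, 5, 3), (9, 1, 0)]


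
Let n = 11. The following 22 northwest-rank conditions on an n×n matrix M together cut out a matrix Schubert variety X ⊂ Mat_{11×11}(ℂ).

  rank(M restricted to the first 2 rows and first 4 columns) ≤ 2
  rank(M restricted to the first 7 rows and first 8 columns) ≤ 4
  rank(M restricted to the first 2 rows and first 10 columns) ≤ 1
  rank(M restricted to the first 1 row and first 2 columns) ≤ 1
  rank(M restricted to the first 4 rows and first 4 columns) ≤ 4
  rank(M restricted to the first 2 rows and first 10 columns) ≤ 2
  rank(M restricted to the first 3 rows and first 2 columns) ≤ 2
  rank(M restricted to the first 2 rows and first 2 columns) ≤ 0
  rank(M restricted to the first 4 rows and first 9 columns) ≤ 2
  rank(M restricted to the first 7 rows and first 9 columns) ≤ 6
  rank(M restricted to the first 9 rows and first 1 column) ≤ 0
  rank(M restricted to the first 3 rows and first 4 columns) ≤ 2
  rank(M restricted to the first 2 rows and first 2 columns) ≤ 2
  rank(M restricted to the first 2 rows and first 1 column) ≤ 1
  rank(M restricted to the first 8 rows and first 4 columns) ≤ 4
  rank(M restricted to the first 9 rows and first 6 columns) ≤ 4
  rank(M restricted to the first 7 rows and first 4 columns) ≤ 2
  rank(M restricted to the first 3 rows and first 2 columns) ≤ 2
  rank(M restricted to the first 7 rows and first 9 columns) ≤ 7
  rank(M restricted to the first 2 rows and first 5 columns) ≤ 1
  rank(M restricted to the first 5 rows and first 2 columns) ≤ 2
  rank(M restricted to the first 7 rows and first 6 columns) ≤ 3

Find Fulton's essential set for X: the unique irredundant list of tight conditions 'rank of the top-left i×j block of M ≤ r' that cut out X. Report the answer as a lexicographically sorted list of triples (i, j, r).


Recovering R(i,j) via the rank-extension bound from the 22 conditions:

  R[1]: 0 0 1 1 1 1 1 1 1 1 1
  R[2]: 0 0 1 1 1 1 1 1 1 1 2
  R[3]: 0 1 2 2 2 2 2 2 2 2 3
  R[4]: 0 1 2 2 2 2 2 2 2 3 4
  R[5]: 0 1 2 2 3 3 3 3 3 4 5
  R[6]: 0 1 2 2 3 3 4 4 4 5 6
  R[7]: 0 1 2 2 3 3 4 4 5 6 7
  R[8]: 0 1 2 3 4 4 5 5 6 7 8
  R[9]: 0 1 2 3 4 4 5 6 7 8 9
  R[10]: 1 2 3 4 5 5 6 7 8 9 10
  R[11]: 1 2 3 4 5 6 7 8 9 10 11

reading off 1-entries of Δ²R: w = (3, 11, 2, 10, 5, 7, 9, 4, 8, 1, 6).

ℓ(w)=31; the 8 essential cells (i,j,r):

[(2, 2, 0), (2, 10, 1), (4, 9, 2), (7, 4, 2), (7, 6, 3), (7, 8, 4), (9, 1, 0), (9, 6, 4)]


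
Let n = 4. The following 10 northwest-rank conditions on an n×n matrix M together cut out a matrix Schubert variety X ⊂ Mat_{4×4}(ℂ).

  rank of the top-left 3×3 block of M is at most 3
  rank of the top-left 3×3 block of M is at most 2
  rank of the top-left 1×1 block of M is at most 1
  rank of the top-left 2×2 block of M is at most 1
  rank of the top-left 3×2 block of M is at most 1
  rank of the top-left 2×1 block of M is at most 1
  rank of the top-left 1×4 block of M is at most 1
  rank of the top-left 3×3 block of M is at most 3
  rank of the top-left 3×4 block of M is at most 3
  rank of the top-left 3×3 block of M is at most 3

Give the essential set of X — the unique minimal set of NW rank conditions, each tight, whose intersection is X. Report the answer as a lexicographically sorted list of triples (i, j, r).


Computing R[i][j] = min implied NW-rank bound (n=4, 10 conditions):

  1 1 1 1
  1 1 2 2
  1 1 2 3
  1 2 3 4

hence w(1..4) = (1, 3, 4, 2).

|D(w)|=2, |Ess(w)|=1:

[(3, 2, 1)]


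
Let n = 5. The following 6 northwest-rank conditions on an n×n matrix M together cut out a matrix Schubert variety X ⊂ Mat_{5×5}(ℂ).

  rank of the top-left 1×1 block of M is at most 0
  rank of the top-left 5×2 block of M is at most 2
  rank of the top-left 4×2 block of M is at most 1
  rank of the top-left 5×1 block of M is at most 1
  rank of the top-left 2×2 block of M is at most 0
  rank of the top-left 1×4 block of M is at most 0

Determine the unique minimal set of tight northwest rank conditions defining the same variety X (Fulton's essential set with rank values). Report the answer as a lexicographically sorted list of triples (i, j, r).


The tightest implied rank at each (i,j), from the 6 conditions:

  i=1: 0, 0, 0, 0, 1
  i=2: 0, 0, 1, 1, 2
  i=3: 1, 1, 2, 2, 3
  i=4: 1, 1, 2, 3, 4
  i=5: 1, 2, 3, 4, 5

so w = (5, 3, 1, 4, 2).

3 SE-corners of the 7-cell Rothe diagram give Ess(w):

[(1, 4, 0), (2, 2, 0), (4, 2, 1)]


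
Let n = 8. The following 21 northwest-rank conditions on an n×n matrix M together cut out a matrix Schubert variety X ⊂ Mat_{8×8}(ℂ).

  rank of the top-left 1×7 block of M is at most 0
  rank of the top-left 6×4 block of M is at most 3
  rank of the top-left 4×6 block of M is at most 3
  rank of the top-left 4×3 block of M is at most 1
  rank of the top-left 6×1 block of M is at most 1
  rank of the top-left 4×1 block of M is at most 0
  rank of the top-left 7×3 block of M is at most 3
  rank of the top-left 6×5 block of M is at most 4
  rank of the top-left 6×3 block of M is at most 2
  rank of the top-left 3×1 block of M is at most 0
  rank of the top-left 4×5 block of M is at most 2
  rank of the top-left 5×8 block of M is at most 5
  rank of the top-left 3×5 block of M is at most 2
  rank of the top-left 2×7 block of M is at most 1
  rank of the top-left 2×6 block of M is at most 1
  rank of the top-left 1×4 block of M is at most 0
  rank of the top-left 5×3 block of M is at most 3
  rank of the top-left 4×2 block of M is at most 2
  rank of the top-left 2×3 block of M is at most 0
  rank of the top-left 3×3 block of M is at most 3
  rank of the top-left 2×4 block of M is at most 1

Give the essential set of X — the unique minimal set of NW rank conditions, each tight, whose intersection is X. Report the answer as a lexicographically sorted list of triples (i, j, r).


Reconstructing r_w from the 21 given conditions:

  i=1: 0, 0, 0, 0, 0, 0, 0, 1
  i=2: 0, 0, 0, 1, 1, 1, 1, 2
  i=3: 0, 1, 1, 2, 2, 2, 2, 3
  i=4: 0, 1, 1, 2, 2, 3, 3, 4
  i=5: 1, 2, 2, 3, 3, 4, 4, 5
  i=6: 1, 2, 2, 3, 4, 5, 5, 6
  i=7: 1, 2, 3, 4, 5, 6, 6, 7
  i=8: 1, 2, 3, 4, 5, 6, 7, 8

hence w(1..8) = (8, 4, 2, 6, 1, 5, 3, 7).

|D(w)|=15, |Ess(w)|=6:

[(1, 7, 0), (2, 3, 0), (4, 1, 0), (4, 3, 1), (4, 5, 2), (6, 3, 2)]


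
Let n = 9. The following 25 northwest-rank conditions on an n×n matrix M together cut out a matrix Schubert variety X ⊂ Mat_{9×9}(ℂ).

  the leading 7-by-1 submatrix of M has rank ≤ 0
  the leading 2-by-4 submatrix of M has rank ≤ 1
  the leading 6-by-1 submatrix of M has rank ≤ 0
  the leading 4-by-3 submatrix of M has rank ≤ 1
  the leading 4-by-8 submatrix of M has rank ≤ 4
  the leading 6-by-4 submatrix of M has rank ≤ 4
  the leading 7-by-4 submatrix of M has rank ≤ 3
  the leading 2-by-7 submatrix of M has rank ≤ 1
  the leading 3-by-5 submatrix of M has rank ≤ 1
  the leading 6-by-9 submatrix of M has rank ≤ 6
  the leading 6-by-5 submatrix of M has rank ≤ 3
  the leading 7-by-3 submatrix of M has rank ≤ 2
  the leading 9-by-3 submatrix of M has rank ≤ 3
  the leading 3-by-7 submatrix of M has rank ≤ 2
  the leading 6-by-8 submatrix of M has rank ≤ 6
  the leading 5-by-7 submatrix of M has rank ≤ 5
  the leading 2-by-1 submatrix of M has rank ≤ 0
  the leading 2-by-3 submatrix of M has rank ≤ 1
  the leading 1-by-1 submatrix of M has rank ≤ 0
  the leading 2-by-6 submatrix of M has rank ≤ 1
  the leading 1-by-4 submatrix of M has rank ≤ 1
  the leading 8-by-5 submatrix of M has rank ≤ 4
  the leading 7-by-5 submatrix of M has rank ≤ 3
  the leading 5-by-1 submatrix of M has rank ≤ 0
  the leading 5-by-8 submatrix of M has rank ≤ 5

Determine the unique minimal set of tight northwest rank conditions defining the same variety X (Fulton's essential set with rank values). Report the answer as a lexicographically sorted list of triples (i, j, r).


Recovering R(i,j) via the rank-extension bound from the 25 conditions:

  row 1: 0 1 1 1 1 1 1 1 1
  row 2: 0 1 1 1 1 1 1 2 2
  row 3: 0 1 1 1 1 2 2 3 3
  row 4: 0 1 1 2 2 3 3 4 4
  row 5: 0 1 2 3 3 4 4 5 5
  row 6: 0 1 2 3 3 4 5 6 6
  row 7: 0 1 2 3 3 4 5 6 7
  row 8: 1 2 3 4 4 5 6 7 8
  row 9: 1 2 3 4 5 6 7 8 9

giving w = (2, 8, 6, 4, 3, 7, 9, 1, 5) via Δ²R.

Fulton essential set (5 of the 18 Rothe cells):

[(2, 7, 1), (3, 5, 1), (4, 3, 1), (7, 1, 0), (7, 5, 3)]


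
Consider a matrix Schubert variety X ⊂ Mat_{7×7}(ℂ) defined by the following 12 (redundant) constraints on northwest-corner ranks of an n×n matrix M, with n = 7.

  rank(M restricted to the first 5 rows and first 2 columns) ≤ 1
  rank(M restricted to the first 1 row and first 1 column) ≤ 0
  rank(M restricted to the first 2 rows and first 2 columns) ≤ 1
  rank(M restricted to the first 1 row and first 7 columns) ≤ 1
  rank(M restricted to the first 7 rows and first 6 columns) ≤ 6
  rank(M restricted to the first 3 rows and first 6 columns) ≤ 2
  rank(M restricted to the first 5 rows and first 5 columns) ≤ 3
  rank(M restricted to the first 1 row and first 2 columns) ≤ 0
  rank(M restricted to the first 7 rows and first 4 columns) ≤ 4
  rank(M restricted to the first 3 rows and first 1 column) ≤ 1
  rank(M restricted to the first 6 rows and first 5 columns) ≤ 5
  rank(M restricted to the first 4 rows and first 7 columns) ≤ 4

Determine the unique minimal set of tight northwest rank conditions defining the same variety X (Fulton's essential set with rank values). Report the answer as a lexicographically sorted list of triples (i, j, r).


Reconstructing r_w from the 12 given conditions:

  0, 0, 1, 1, 1, 1, 1
  1, 1, 2, 2, 2, 2, 2
  1, 1, 2, 2, 2, 2, 3
  1, 1, 2, 3, 3, 3, 4
  1, 1, 2, 3, 3, 4, 5
  1, 2, 3, 4, 4, 5, 6
  1, 2, 3, 4, 5, 6, 7

reading off 1-entries of Δ²R: w = (3, 1, 7, 4, 6, 2, 5).

ℓ(w)=9; the 4 essential cells (i,j,r):

[(1, 2, 0), (3, 6, 2), (5, 2, 1), (5, 5, 3)]


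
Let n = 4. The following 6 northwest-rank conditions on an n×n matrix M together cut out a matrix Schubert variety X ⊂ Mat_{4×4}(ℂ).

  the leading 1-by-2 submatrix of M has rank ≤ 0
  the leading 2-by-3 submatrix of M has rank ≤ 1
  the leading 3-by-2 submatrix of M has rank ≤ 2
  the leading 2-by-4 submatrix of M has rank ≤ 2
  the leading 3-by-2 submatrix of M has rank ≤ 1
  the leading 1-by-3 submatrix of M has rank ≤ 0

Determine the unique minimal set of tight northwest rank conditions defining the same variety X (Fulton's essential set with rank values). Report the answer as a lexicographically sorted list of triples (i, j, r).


Recovering R(i,j) via the rank-extension bound from the 6 conditions:

  0 | 0 | 0 | 1
  1 | 1 | 1 | 2
  1 | 1 | 2 | 3
  1 | 2 | 3 | 4

reading off 1-entries of Δ²R: w = (4, 1, 3, 2).

2 SE-corners of the 4-cell Rothe diagram give Ess(w):

[(1, 3, 0), (3, 2, 1)]


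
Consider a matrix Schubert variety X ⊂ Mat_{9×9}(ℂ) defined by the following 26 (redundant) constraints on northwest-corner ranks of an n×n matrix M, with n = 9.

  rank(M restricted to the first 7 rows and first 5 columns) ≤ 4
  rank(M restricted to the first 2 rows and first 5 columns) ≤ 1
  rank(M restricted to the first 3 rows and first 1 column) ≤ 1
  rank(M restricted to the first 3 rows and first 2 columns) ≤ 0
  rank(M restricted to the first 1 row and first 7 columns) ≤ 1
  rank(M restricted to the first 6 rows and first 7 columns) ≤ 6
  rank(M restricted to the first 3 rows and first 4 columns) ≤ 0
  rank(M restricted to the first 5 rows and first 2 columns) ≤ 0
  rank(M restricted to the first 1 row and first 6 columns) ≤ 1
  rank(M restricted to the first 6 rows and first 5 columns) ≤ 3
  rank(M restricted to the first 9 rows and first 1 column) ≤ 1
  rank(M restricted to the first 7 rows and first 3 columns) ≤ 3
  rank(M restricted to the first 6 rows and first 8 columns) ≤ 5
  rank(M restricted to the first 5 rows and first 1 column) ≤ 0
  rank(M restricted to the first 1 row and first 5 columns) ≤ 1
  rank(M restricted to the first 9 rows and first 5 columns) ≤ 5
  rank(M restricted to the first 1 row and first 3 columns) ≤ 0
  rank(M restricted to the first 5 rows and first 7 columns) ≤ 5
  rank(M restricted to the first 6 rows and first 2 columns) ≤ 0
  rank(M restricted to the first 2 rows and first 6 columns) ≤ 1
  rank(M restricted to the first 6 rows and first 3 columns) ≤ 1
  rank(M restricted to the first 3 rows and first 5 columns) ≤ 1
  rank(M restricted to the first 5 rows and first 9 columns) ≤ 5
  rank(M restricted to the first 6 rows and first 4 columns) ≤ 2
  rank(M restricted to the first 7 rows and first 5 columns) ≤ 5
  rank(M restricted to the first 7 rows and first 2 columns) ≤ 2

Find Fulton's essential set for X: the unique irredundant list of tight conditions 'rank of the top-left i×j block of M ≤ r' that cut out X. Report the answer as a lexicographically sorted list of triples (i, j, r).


Propagating the 26 rank bounds to every northwest block:

  i=1: 0  0  0  0  1  1  1  1  1
  i=2: 0  0  0  0  1  1  2  2  2
  i=3: 0  0  0  0  1  2  3  3  3
  i=4: 0  0  1  1  2  3  4  4  4
  i=5: 0  0  1  2  3  4  5  5  5
  i=6: 0  0  1  2  3  4  5  5  6
  i=7: 1  1  2  3  4  5  6  6  7
  i=8: 1  2  3  4  5  6  7  7  8
  i=9: 1  2  3  4  5  6  7  8  9

giving w = (5, 7, 6, 3, 4, 9, 1, 2, 8) via Δ²R.

|D(w)|=20, |Ess(w)|=4:

[(2, 6, 1), (3, 4, 0), (6, 2, 0), (6, 8, 5)]


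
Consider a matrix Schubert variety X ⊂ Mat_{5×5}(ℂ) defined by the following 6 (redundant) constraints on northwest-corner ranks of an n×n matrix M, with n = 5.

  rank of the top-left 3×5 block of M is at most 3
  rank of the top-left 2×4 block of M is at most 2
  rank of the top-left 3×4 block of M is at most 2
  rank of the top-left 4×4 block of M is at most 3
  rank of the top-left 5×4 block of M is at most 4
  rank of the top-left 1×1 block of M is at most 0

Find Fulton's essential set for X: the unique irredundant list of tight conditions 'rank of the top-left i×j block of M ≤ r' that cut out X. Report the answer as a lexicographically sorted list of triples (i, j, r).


Recovering R(i,j) via the rank-extension bound from the 6 conditions:

  0  1  1  1  1
  1  2  2  2  2
  1  2  2  2  3
  1  2  3  3  4
  1  2  3  4  5

hence w(1..5) = (2, 1, 5, 3, 4).

Rothe diagram D(w) (3 cells), 2 SE-corners (essential conditions):

[(1, 1, 0), (3, 4, 2)]


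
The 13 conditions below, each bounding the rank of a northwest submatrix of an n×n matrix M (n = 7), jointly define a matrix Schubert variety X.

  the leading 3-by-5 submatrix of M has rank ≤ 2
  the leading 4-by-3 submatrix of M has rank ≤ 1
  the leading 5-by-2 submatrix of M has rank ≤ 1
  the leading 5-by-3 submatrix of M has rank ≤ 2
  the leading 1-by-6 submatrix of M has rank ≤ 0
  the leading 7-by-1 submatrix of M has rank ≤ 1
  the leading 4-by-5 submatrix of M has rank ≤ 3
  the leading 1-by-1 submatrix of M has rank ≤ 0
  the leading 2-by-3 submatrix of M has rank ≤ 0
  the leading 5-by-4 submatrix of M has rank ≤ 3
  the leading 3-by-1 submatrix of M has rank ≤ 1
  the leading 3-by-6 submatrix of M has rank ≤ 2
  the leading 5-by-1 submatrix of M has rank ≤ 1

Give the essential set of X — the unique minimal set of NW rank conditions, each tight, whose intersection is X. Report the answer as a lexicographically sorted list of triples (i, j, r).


Computing R[i][j] = min implied NW-rank bound (n=7, 13 conditions):

  R[1]: 0, 0, 0, 0, 0, 0, 1
  R[2]: 0, 0, 0, 1, 1, 1, 2
  R[3]: 1, 1, 1, 2, 2, 2, 3
  R[4]: 1, 1, 1, 2, 3, 3, 4
  R[5]: 1, 1, 2, 3, 4, 4, 5
  R[6]: 1, 2, 3, 4, 5, 5, 6
  R[7]: 1, 2, 3, 4, 5, 6, 7

hence w(1..7) = (7, 4, 1, 5, 3, 2, 6).

|D(w)|=12, |Ess(w)|=4:

[(1, 6, 0), (2, 3, 0), (4, 3, 1), (5, 2, 1)]


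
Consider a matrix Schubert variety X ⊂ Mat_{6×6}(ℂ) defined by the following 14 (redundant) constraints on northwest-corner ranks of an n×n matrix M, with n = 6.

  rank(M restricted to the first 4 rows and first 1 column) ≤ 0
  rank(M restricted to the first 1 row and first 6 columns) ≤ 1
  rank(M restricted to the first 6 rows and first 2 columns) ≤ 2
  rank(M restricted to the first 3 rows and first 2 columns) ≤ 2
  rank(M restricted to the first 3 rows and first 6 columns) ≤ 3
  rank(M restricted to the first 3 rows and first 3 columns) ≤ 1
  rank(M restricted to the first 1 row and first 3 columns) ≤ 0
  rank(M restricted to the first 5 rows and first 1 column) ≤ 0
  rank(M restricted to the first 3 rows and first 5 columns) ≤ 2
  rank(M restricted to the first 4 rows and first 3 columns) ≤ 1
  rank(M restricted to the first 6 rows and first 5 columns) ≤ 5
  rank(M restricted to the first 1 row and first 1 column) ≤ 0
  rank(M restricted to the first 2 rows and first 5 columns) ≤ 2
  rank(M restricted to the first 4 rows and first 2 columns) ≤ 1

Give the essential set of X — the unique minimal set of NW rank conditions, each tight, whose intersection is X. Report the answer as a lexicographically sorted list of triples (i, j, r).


Rank table r_w(6×6) implied by the 14 constraints:

  row 1: 0 | 0 | 0 | 1 | 1 | 1
  row 2: 0 | 1 | 1 | 2 | 2 | 2
  row 3: 0 | 1 | 1 | 2 | 2 | 3
  row 4: 0 | 1 | 1 | 2 | 3 | 4
  row 5: 0 | 1 | 2 | 3 | 4 | 5
  row 6: 1 | 2 | 3 | 4 | 5 | 6

so w = (4, 2, 6, 5, 3, 1).

|D(w)|=10, |Ess(w)|=4:

[(1, 3, 0), (3, 5, 2), (4, 3, 1), (5, 1, 0)]


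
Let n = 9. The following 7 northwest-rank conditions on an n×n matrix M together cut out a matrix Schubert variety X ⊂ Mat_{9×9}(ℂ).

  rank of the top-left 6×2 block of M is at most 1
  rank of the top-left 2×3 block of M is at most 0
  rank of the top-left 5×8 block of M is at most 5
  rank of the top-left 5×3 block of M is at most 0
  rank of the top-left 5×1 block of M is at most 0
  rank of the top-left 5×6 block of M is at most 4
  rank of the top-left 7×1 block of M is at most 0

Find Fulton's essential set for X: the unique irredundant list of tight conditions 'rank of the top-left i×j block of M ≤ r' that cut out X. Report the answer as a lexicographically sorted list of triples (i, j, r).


Propagating the 7 rank bounds to every northwest block:

  R[1]: 0 | 0 | 0 | 1 | 1 | 1 | 1 | 1 | 1
  R[2]: 0 | 0 | 0 | 1 | 2 | 2 | 2 | 2 | 2
  R[3]: 0 | 0 | 0 | 1 | 2 | 3 | 3 | 3 | 3
  R[4]: 0 | 0 | 0 | 1 | 2 | 3 | 4 | 4 | 4
  R[5]: 0 | 0 | 0 | 1 | 2 | 3 | 4 | 5 | 5
  R[6]: 0 | 1 | 1 | 2 | 3 | 4 | 5 | 6 | 6
  R[7]: 0 | 1 | 2 | 3 | 4 | 5 | 6 | 7 | 7
  R[8]: 1 | 2 | 3 | 4 | 5 | 6 | 7 | 8 | 8
  R[9]: 1 | 2 | 3 | 4 | 5 | 6 | 7 | 8 | 9

so w = (4, 5, 6, 7, 8, 2, 3, 1, 9).

ℓ(w)=17; the 2 essential cells (i,j,r):

[(5, 3, 0), (7, 1, 0)]


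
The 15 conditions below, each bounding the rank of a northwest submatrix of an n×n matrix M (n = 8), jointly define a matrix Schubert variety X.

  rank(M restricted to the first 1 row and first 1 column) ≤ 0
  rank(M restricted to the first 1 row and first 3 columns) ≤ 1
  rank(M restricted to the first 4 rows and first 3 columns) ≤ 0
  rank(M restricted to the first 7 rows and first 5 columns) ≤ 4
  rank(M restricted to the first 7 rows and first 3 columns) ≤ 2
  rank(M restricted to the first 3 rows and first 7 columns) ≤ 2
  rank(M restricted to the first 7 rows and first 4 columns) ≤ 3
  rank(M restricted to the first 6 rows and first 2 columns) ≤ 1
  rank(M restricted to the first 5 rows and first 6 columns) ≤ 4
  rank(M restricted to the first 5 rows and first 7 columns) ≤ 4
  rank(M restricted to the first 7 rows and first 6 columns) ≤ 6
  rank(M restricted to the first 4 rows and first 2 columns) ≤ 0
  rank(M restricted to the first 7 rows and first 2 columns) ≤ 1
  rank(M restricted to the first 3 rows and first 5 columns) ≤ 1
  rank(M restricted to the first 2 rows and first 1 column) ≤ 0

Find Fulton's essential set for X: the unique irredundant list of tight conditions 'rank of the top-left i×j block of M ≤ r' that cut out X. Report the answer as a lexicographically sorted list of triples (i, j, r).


Computing R[i][j] = min implied NW-rank bound (n=8, 15 conditions):

  0  0  0  1  1  1  1  1
  0  0  0  1  1  2  2  2
  0  0  0  1  1  2  2  3
  0  0  0  1  2  3  3  4
  1  1  1  2  3  4  4  5
  1  1  2  3  4  5  5  6
  1  1  2  3  4  5  6  7
  1  2  3  4  5  6  7  8

giving w = (4, 6, 8, 5, 1, 3, 7, 2) via Δ²R.

ℓ(w)=17; the 4 essential cells (i,j,r):

[(3, 5, 1), (3, 7, 2), (4, 3, 0), (7, 2, 1)]


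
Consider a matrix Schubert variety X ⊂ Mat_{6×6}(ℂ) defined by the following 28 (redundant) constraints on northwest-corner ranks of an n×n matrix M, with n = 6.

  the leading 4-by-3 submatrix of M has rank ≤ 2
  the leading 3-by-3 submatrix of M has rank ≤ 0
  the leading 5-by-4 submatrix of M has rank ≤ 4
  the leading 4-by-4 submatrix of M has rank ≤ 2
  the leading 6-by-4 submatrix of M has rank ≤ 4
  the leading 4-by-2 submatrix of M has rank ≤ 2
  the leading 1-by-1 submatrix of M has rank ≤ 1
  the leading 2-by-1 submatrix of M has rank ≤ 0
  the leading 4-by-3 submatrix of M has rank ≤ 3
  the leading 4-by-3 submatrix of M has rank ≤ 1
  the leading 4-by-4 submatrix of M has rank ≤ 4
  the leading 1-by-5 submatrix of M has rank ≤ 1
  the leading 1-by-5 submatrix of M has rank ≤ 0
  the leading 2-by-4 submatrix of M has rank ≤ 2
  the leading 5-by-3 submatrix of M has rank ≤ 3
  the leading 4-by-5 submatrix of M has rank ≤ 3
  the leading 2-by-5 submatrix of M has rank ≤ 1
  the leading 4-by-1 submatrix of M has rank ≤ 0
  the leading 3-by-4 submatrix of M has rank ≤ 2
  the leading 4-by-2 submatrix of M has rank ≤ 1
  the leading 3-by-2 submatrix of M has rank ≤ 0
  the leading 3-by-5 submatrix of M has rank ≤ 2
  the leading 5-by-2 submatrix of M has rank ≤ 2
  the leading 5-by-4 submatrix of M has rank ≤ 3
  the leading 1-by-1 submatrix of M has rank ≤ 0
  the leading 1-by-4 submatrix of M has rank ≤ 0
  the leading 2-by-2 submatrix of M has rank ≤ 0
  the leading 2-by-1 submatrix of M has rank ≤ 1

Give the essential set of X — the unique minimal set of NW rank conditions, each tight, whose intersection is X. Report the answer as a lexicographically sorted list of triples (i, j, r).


Reconstructing r_w from the 28 given conditions:

  row 1: 0 0 0 0 0 1
  row 2: 0 0 0 1 1 2
  row 3: 0 0 0 1 2 3
  row 4: 0 1 1 2 3 4
  row 5: 1 2 2 3 4 5
  row 6: 1 2 3 4 5 6

giving w = (6, 4, 5, 2, 1, 3) via Δ²R.

D(w) has 12 cells with 3 SE-corners; essential set:

[(1, 5, 0), (3, 3, 0), (4, 1, 0)]


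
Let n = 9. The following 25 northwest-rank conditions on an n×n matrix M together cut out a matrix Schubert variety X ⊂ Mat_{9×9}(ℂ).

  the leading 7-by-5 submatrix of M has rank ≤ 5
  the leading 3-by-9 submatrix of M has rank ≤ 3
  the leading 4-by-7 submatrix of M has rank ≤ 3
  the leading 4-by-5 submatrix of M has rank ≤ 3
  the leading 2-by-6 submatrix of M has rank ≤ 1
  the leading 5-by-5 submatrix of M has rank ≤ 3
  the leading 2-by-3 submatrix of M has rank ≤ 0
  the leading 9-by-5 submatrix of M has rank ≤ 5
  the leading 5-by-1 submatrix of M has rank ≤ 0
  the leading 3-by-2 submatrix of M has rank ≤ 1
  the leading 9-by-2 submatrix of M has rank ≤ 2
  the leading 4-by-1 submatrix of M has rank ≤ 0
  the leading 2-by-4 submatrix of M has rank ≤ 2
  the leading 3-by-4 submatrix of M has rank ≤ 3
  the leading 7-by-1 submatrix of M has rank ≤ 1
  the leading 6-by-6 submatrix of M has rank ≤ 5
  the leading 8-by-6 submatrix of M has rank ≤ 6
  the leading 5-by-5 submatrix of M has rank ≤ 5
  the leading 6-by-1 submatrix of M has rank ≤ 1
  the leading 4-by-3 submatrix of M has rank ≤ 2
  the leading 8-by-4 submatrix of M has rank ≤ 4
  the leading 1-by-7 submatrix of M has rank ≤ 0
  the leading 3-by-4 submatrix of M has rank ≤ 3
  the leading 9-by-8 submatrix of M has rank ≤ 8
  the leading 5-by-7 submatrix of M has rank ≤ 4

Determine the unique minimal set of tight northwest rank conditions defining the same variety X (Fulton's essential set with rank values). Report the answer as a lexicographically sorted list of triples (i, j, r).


The tightest implied rank at each (i,j), from the 25 conditions:

  row 1: 0 0 0 0 0 0 0 1 1
  row 2: 0 0 0 1 1 1 1 2 2
  row 3: 0 1 1 2 2 2 2 3 3
  row 4: 0 1 2 3 3 3 3 4 4
  row 5: 0 1 2 3 3 4 4 5 5
  row 6: 1 2 3 4 4 5 5 6 6
  row 7: 1 2 3 4 5 6 6 7 7
  row 8: 1 2 3 4 5 6 7 8 8
  row 9: 1 2 3 4 5 6 7 8 9

the unique w with this rank table is (8, 4, 2, 3, 6, 1, 5, 7, 9).

Fulton essential set (4 of the 14 Rothe cells):

[(1, 7, 0), (2, 3, 0), (5, 1, 0), (5, 5, 3)]


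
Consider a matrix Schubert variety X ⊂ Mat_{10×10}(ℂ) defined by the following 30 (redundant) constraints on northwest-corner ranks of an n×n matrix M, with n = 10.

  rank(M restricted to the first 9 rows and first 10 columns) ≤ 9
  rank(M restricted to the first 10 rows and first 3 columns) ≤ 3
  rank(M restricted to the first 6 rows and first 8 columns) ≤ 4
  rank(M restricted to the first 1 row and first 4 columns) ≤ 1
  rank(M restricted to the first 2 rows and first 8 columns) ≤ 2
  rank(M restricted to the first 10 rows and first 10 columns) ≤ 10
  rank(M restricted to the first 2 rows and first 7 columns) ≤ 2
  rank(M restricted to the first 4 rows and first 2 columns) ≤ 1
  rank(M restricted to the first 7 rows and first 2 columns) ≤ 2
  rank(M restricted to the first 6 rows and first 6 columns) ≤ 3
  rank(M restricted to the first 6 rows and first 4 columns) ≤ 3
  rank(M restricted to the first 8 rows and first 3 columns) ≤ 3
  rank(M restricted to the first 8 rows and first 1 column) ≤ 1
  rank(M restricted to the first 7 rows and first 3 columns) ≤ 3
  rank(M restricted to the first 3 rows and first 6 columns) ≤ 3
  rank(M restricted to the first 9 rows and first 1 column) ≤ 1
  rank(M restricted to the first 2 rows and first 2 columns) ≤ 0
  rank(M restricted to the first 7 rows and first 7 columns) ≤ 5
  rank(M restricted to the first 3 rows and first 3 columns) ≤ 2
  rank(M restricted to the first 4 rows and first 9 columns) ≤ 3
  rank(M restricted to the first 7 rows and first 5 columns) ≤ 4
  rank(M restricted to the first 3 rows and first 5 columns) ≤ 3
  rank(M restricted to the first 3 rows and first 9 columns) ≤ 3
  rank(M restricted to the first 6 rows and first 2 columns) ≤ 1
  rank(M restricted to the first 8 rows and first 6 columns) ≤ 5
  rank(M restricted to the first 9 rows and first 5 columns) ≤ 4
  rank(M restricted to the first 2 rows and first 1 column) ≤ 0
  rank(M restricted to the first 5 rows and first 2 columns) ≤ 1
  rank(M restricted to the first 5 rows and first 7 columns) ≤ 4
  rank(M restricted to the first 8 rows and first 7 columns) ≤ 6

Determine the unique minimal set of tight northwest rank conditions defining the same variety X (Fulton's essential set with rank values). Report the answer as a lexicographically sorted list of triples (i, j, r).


Rank table r_w(10×10) implied by the 30 constraints:

  row 1: 0 0 1 1 1 1 1 1 1 1
  row 2: 0 0 1 2 2 2 2 2 2 2
  row 3: 1 1 2 3 3 3 3 3 3 3
  row 4: 1 1 2 3 3 3 3 3 3 4
  row 5: 1 1 2 3 3 3 4 4 4 5
  row 6: 1 1 2 3 3 3 4 4 5 6
  row 7: 1 2 3 4 4 4 5 5 6 7
  row 8: 1 2 3 4 4 5 6 6 7 8
  row 9: 1 2 3 4 4 5 6 7 8 9
  row 10: 1 2 3 4 5 6 7 8 9 10

second differences of R give the permutation w = (3, 4, 1, 10, 7, 9, 2, 6, 8, 5).

Rothe diagram D(w) (19 cells), 6 SE-corners (essential conditions):

[(2, 2, 0), (4, 9, 3), (6, 2, 1), (6, 6, 3), (6, 8, 4), (9, 5, 4)]
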